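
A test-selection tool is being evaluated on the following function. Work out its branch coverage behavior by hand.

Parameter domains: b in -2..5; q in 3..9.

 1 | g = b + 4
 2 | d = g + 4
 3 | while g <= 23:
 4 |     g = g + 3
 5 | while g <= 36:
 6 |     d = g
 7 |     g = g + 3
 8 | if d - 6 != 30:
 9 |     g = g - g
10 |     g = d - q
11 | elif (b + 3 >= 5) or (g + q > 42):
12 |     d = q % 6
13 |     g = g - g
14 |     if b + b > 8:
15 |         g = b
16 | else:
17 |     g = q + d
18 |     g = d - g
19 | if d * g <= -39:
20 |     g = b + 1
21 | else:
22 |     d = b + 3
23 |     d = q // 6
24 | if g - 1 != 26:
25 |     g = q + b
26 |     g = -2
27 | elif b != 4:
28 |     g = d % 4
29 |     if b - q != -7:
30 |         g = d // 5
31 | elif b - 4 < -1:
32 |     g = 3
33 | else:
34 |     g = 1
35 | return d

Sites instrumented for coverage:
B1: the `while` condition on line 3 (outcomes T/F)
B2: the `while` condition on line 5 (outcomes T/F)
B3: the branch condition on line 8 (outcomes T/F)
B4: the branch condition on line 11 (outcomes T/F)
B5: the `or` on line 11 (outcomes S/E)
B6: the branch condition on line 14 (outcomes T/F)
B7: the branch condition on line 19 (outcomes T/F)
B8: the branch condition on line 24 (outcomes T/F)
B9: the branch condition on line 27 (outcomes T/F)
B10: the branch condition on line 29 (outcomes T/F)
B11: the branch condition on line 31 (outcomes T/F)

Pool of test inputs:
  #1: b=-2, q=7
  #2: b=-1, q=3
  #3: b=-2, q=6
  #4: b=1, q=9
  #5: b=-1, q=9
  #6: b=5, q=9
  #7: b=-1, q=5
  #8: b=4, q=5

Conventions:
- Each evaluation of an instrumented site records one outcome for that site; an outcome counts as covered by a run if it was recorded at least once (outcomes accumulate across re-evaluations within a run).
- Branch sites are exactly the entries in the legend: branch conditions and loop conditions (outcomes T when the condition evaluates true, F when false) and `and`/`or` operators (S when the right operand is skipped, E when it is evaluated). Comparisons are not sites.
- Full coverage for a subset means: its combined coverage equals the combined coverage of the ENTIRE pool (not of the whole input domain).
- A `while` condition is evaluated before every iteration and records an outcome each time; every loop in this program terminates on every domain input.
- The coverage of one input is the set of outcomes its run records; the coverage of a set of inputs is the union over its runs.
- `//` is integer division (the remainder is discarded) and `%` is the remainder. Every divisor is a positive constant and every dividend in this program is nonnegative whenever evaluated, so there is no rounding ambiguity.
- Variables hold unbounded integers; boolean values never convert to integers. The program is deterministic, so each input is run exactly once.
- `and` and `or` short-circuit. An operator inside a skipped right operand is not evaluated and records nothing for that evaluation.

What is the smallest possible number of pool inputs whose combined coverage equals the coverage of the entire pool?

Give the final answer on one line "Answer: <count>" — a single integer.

input #1, b=-2, q=7: outcomes B1=T, B1=F, B2=T, B2=F, B3=T, B7=F, B8=T
input #2, b=-1, q=3: outcomes B1=T, B1=F, B2=T, B2=F, B3=F, B4=F, B5=E, B7=T, B8=T
input #3, b=-2, q=6: outcomes B1=T, B1=F, B2=T, B2=F, B3=T, B7=F, B8=T
input #4, b=1, q=9: outcomes B1=T, B1=F, B2=T, B2=F, B3=T, B7=F, B8=T
input #5, b=-1, q=9: outcomes B1=T, B1=F, B2=T, B2=F, B3=F, B4=T, B5=E, B6=F, B7=F, B8=T
input #6, b=5, q=9: outcomes B1=T, B1=F, B2=T, B2=F, B3=F, B4=T, B5=S, B6=T, B7=F, B8=T
input #7, b=-1, q=5: outcomes B1=T, B1=F, B2=T, B2=F, B3=F, B4=T, B5=E, B6=F, B7=F, B8=T
input #8, b=4, q=5: outcomes B1=T, B1=F, B2=T, B2=F, B3=T, B7=F, B8=T
union over all inputs: B1=T, B1=F, B2=T, B2=F, B3=T, B3=F, B4=T, B4=F, B5=S, B5=E, B6=T, B6=F, B7=T, B7=F, B8=T (15 outcomes)
every size-1 subset falls short of the 15 outcomes (best: 10/15)
every size-2 subset falls short of the 15 outcomes (best: 13/15)
every size-3 subset falls short of the 15 outcomes (best: 14/15)
size 4: inputs {1, 2, 5, 6} cover all 15 outcomes, and no lexicographically smaller subset of this size does

Answer: 4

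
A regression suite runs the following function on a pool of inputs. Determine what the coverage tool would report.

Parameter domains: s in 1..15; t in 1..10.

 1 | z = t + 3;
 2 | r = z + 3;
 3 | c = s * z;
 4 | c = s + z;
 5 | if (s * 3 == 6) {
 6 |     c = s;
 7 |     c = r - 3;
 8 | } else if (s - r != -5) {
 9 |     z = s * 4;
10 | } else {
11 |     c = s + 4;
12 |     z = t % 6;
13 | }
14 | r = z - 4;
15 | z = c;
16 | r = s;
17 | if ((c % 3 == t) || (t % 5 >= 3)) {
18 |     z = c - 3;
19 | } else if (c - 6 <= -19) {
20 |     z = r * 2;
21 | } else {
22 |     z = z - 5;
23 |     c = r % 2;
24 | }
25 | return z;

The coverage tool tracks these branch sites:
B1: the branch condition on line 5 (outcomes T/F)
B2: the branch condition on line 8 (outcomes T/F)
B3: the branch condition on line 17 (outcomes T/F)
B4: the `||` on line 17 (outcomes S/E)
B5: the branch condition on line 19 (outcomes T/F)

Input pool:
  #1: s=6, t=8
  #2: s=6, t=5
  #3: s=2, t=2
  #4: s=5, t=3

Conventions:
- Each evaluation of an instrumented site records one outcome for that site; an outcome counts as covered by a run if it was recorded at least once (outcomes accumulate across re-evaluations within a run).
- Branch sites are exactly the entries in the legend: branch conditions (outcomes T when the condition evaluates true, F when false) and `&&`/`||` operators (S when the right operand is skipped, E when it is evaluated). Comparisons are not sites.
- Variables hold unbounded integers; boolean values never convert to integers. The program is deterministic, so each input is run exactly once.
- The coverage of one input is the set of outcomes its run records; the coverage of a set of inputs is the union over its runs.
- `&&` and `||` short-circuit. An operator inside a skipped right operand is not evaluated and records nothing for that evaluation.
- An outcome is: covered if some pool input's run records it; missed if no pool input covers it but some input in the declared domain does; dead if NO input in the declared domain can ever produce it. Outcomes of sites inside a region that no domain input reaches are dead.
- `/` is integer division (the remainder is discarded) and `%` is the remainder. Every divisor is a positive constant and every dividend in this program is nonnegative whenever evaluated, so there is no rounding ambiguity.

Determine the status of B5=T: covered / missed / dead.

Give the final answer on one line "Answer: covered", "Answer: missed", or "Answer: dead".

no pool input records B5=T
checking all 150 inputs in the declared domain: B5=T is never recorded -> dead

Answer: dead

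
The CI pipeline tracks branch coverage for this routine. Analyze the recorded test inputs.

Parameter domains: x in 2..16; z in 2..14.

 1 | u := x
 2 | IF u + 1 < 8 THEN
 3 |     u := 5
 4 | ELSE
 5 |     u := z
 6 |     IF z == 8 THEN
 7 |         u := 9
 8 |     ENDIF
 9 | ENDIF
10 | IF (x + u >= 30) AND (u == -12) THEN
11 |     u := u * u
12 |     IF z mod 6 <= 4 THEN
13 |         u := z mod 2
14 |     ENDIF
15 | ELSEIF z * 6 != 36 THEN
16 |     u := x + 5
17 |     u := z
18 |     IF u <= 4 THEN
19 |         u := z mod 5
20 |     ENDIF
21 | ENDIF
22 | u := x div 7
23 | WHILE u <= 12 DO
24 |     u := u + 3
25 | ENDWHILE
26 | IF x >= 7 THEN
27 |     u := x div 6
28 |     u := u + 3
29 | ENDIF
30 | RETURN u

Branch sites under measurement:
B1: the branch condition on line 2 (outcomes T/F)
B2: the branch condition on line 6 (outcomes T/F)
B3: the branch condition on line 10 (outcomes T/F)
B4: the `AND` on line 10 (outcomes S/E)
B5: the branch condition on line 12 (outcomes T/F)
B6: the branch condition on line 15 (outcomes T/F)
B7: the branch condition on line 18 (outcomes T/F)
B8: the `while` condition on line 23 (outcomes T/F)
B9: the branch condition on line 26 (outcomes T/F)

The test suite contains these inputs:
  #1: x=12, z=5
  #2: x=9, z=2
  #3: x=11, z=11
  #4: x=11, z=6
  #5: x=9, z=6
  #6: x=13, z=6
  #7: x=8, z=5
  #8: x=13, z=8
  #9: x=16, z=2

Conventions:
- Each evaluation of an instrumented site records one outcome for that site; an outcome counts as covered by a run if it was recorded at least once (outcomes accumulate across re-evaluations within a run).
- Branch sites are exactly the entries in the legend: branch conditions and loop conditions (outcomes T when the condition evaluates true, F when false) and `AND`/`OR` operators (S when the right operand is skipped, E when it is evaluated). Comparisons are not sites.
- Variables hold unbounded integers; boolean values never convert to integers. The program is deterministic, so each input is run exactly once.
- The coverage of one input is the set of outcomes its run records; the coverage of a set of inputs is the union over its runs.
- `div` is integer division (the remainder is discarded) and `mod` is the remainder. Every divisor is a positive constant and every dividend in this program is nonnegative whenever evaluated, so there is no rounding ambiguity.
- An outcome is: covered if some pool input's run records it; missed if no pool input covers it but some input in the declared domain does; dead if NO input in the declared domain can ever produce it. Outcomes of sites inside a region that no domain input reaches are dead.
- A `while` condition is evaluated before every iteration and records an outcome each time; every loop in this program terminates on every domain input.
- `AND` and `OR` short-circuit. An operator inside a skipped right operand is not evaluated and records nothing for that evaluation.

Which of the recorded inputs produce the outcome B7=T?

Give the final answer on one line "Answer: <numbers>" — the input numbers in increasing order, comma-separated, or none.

input #1 (x=12, z=5): does not produce B7=T
input #2 (x=9, z=2): produces B7=T
input #3 (x=11, z=11): does not produce B7=T
input #4 (x=11, z=6): does not produce B7=T
input #5 (x=9, z=6): does not produce B7=T
input #6 (x=13, z=6): does not produce B7=T
input #7 (x=8, z=5): does not produce B7=T
input #8 (x=13, z=8): does not produce B7=T
input #9 (x=16, z=2): produces B7=T

Answer: 2, 9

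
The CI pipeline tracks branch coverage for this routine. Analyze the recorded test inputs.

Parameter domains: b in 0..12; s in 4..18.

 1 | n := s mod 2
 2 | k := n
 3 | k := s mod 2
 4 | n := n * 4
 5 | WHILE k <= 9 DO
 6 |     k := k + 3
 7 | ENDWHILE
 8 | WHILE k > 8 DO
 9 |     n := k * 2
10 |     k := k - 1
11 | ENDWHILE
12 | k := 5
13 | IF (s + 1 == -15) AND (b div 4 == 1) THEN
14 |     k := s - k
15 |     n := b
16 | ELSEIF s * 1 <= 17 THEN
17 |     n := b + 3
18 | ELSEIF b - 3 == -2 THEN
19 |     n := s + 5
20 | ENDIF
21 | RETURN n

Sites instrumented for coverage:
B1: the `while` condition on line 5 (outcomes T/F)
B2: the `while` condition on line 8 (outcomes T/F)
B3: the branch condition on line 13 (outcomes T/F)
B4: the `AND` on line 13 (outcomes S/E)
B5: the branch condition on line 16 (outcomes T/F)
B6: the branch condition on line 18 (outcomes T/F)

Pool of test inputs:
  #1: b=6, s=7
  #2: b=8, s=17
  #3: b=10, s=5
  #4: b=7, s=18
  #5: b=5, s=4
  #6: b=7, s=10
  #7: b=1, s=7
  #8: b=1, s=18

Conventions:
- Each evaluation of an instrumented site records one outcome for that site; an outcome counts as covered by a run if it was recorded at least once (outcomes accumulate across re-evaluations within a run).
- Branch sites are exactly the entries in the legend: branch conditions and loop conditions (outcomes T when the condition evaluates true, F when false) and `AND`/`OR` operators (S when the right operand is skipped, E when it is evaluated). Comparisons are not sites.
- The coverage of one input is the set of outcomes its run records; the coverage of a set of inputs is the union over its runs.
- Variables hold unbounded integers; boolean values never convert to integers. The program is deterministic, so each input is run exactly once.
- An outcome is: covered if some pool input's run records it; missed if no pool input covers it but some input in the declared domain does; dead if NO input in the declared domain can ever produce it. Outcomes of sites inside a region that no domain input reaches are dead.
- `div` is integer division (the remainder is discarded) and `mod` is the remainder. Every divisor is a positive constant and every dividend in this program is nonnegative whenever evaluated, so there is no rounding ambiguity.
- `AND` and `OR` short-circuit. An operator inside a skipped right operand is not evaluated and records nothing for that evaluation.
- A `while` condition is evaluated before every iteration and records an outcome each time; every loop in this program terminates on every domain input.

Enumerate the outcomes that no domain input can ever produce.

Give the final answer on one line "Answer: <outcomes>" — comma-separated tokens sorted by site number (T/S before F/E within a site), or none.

sweeping the full domain (195 inputs) for each outcome:
  B3=T: no domain input ever produces it -> dead
  B4=E: no domain input ever produces it -> dead
  reachable outcomes have witnesses, e.g. B1=T (e.g. b=0, s=4), B1=F (e.g. b=0, s=4), B2=T (e.g. b=0, s=4), B2=F (e.g. b=0, s=4)

Answer: B3=T, B4=E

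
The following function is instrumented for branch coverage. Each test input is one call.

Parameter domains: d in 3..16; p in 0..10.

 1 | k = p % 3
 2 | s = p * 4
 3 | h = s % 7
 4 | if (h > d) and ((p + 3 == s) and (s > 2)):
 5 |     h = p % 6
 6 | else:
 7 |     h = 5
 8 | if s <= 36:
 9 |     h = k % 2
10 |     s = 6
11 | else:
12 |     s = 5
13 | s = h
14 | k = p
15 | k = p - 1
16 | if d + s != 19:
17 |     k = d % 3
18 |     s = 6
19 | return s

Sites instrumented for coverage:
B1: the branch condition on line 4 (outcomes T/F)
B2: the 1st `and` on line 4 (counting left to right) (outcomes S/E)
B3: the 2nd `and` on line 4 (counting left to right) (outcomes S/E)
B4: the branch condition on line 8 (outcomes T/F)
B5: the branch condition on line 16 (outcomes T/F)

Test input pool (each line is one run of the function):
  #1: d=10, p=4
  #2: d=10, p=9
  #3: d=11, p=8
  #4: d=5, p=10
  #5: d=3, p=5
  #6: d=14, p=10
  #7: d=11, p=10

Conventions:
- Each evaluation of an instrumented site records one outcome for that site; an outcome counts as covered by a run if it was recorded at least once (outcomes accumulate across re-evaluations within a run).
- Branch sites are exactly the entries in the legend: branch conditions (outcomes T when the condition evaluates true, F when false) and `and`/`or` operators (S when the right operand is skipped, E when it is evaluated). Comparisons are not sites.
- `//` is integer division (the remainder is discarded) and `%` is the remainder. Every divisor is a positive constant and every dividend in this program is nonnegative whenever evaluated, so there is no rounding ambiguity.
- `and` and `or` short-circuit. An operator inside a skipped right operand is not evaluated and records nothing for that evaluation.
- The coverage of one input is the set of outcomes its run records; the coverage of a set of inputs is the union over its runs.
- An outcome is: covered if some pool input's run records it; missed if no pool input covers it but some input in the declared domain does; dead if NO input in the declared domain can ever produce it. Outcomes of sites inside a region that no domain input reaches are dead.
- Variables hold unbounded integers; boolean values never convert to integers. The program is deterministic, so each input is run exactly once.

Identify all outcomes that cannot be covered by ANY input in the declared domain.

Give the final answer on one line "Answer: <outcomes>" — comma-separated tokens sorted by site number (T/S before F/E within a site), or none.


sweeping the full domain (154 inputs) for each outcome:
  reachable outcomes have witnesses, e.g. B1=T (e.g. d=3, p=1), B1=F (e.g. d=3, p=0), B2=S (e.g. d=3, p=0), B2=E (e.g. d=3, p=1)
Answer: none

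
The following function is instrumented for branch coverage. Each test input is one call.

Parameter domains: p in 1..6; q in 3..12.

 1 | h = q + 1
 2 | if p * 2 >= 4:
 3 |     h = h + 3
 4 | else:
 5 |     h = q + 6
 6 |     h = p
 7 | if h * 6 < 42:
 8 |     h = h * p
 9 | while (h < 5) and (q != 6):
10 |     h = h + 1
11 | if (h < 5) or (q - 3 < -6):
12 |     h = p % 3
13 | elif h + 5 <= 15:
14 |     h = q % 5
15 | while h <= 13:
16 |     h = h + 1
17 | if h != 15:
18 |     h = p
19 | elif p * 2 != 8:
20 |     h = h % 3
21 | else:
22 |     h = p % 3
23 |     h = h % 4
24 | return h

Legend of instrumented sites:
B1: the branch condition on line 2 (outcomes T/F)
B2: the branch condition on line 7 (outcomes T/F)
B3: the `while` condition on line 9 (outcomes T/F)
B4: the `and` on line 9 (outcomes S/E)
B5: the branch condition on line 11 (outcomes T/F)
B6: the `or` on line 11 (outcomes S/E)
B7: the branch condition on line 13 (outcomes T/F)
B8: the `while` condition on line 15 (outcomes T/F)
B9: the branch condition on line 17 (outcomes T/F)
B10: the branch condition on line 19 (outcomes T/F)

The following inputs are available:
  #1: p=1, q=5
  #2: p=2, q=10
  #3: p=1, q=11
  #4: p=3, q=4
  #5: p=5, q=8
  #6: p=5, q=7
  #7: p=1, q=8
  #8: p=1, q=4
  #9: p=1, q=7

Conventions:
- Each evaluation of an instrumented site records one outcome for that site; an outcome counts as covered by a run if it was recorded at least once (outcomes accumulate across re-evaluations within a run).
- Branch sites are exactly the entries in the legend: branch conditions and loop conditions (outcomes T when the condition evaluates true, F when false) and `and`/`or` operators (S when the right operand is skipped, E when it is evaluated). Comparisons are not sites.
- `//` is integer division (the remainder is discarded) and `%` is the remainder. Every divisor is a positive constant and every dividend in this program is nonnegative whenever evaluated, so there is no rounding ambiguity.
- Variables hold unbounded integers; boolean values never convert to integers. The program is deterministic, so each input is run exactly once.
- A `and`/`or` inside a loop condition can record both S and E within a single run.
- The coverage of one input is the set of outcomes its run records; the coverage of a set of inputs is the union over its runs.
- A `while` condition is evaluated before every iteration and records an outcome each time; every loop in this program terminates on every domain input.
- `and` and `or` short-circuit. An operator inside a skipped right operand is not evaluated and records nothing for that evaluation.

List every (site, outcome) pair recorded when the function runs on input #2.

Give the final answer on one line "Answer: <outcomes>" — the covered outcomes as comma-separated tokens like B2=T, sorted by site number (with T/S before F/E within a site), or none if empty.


Event log for input #2 (p=2, q=10):
  B1->T, B2->F, B4->S, B3->F, B6->E, B5->F, B7->F, B8->F, B9->T
deduplicating events, the covered set is: B1=T, B2=F, B3=F, B4=S, B5=F, B6=E, B7=F, B8=F, B9=T
Answer: B1=T, B2=F, B3=F, B4=S, B5=F, B6=E, B7=F, B8=F, B9=T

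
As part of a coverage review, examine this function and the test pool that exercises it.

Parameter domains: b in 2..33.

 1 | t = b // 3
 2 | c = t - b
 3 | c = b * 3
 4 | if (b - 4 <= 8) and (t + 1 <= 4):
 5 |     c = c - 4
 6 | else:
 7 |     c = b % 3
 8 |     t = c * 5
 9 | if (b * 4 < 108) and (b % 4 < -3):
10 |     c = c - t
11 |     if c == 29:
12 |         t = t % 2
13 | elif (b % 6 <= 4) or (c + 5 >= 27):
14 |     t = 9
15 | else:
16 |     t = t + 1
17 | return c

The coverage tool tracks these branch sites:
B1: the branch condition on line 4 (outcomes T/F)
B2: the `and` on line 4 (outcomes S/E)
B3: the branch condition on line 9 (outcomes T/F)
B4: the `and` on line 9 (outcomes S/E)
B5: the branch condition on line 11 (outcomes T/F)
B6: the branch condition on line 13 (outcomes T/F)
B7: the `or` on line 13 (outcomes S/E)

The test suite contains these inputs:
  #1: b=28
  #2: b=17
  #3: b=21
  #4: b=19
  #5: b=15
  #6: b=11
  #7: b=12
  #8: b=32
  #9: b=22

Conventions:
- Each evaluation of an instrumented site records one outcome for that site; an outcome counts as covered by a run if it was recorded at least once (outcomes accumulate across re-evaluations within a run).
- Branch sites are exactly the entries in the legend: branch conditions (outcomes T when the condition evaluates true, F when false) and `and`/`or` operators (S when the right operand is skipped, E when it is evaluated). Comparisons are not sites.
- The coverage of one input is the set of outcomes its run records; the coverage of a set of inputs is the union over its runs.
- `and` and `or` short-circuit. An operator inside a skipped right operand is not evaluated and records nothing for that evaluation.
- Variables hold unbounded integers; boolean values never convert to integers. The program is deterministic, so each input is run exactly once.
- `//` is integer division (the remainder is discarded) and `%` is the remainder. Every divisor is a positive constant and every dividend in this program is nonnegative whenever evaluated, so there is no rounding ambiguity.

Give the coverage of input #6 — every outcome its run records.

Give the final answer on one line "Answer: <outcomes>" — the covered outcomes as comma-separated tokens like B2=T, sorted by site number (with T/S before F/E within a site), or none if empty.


Event log for input #6 (b=11):
  B2->E, B1->T, B4->E, B3->F, B7->E, B6->T
as a set, this run covers: B1=T, B2=E, B3=F, B4=E, B6=T, B7=E
Answer: B1=T, B2=E, B3=F, B4=E, B6=T, B7=E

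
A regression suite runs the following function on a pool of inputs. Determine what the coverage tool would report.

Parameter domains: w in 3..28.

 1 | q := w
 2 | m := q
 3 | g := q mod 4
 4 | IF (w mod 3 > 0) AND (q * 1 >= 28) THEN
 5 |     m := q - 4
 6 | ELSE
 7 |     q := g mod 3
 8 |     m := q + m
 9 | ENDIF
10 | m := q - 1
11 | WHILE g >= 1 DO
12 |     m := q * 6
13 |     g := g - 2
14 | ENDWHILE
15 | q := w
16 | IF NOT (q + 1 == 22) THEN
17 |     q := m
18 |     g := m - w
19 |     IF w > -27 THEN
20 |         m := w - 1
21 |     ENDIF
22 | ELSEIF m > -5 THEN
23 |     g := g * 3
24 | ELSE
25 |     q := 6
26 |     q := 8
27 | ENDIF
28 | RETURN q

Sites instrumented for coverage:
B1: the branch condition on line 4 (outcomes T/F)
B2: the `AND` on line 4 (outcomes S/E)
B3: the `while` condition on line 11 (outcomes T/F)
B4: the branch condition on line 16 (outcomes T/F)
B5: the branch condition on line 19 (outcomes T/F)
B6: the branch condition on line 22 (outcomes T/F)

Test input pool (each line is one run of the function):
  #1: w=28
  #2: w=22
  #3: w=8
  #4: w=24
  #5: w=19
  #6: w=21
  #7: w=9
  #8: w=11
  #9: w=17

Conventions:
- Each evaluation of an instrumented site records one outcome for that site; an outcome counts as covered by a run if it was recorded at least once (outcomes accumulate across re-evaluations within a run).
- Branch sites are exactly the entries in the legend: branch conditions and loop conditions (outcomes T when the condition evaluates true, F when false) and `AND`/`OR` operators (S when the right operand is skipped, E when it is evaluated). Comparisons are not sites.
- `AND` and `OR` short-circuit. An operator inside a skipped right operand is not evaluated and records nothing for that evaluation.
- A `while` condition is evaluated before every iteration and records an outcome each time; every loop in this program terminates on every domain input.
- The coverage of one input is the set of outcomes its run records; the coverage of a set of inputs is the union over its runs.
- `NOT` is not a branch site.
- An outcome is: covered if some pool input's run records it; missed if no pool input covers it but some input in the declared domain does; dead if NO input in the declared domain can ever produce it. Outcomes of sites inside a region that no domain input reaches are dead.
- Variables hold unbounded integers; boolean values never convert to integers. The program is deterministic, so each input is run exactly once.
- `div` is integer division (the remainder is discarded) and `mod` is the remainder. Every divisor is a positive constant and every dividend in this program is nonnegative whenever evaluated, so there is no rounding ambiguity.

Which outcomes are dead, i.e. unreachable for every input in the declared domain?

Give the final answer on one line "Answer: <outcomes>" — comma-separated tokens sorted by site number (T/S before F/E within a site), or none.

sweeping the full domain (26 inputs) for each outcome:
  B5=F: zero occurrences over every domain input -> dead
  B6=F: zero occurrences over every domain input -> dead
  reachable outcomes have witnesses, e.g. B1=T (e.g. w=28), B1=F (e.g. w=3), B2=S (e.g. w=3), B2=E (e.g. w=4)

Answer: B5=F, B6=F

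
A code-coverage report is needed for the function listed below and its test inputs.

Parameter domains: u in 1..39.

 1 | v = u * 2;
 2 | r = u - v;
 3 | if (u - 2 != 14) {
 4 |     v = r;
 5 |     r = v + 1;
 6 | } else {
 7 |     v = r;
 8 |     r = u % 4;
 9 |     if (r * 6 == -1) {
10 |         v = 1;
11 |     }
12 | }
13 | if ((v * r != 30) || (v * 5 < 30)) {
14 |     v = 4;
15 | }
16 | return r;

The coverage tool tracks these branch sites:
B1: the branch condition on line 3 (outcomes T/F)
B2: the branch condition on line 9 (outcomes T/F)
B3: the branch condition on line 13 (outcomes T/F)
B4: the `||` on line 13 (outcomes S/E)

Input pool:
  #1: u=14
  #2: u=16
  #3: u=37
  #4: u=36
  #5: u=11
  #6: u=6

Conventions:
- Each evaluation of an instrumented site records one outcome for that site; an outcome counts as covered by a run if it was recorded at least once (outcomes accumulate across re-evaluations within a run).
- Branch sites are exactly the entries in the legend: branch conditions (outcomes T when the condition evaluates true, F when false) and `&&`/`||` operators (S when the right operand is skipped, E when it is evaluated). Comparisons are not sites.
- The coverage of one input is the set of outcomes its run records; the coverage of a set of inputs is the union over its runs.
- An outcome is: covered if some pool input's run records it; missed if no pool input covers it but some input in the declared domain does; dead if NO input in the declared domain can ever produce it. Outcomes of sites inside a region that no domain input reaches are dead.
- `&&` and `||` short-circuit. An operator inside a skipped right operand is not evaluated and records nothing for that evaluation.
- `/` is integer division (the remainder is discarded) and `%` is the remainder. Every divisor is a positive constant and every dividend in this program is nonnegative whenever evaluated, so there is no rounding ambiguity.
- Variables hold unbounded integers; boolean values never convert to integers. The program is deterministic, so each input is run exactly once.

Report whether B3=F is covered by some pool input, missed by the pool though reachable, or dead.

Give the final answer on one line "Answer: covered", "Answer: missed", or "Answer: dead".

no pool input records B3=F
checking all 39 inputs in the declared domain: B3=F is never recorded -> dead

Answer: dead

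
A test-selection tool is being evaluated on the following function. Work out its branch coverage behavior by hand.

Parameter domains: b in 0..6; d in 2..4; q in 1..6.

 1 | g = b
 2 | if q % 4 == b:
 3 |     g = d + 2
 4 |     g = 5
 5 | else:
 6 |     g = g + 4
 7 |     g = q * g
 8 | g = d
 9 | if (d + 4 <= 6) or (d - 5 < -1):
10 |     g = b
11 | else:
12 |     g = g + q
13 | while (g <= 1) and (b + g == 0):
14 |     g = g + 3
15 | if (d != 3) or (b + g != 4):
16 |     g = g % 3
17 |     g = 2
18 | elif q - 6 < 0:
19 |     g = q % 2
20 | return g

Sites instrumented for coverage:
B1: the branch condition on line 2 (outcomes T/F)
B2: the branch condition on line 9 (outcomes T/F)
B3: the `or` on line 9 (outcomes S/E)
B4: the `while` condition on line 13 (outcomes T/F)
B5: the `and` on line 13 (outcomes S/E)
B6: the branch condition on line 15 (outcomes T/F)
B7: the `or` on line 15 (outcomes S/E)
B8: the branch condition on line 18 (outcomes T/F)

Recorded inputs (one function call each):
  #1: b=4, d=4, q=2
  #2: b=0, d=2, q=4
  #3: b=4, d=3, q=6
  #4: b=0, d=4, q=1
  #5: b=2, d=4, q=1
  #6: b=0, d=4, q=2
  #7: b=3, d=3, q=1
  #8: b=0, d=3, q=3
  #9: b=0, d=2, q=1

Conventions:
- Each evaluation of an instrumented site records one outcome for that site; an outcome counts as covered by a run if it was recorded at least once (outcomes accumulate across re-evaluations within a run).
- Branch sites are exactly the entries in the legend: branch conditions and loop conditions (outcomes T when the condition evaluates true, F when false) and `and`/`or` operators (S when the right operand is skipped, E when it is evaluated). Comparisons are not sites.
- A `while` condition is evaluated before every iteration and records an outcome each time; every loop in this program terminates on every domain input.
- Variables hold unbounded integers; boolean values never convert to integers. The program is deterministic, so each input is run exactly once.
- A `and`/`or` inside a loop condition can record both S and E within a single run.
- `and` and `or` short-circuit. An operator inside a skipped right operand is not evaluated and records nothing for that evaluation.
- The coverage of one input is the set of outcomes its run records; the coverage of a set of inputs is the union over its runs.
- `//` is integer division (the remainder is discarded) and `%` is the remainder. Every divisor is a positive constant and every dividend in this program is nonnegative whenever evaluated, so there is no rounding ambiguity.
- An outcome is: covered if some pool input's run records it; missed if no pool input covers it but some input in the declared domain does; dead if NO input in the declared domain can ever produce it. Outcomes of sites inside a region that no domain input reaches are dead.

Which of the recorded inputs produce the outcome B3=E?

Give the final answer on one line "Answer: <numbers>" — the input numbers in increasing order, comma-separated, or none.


input #1 (b=4, d=4, q=2): hits B3=E
input #2 (b=0, d=2, q=4): never hits B3=E
input #3 (b=4, d=3, q=6): hits B3=E
input #4 (b=0, d=4, q=1): hits B3=E
input #5 (b=2, d=4, q=1): hits B3=E
input #6 (b=0, d=4, q=2): hits B3=E
input #7 (b=3, d=3, q=1): hits B3=E
input #8 (b=0, d=3, q=3): hits B3=E
input #9 (b=0, d=2, q=1): never hits B3=E
Answer: 1, 3, 4, 5, 6, 7, 8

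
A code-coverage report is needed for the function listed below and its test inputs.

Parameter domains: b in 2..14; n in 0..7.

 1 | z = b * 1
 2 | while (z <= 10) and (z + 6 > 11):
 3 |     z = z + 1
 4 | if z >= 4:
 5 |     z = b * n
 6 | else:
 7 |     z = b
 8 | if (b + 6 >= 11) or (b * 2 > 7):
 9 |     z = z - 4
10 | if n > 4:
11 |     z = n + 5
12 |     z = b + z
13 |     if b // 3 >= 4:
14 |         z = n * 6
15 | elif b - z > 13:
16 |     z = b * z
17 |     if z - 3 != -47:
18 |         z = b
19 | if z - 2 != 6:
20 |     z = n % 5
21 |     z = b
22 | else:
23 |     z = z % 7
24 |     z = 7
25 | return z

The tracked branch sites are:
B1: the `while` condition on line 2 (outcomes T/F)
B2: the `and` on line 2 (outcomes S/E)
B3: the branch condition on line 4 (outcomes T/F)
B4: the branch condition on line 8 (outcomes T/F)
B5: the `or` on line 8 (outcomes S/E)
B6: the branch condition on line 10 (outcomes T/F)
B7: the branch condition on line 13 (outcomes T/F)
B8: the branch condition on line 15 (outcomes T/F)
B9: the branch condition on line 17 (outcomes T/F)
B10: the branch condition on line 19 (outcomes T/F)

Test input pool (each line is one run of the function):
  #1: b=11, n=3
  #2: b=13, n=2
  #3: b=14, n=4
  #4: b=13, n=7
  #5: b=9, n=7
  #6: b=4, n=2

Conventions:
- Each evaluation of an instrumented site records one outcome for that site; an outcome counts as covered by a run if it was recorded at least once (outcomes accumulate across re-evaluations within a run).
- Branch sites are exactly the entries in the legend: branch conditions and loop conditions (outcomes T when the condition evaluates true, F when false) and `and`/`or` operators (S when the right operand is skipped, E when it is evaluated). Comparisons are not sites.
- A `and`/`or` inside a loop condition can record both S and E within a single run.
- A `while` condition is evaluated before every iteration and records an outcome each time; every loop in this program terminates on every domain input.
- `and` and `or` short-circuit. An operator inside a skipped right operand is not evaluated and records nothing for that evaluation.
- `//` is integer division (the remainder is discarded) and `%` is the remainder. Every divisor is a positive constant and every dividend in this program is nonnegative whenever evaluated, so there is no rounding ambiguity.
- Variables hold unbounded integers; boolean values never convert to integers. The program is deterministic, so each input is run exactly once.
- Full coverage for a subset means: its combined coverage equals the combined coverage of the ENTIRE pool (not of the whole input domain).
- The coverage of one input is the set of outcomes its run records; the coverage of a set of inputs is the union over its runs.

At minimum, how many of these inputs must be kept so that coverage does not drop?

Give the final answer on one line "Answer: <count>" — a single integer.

input #1 (b=11, n=3): events B2->S, B1->F, B3->T, B5->S, B4->T, B6->F, B8->F, B10->T; covers B1=F, B2=S, B3=T, B4=T, B5=S, B6=F, B8=F, B10=T
input #2 (b=13, n=2): events B2->S, B1->F, B3->T, B5->S, B4->T, B6->F, B8->F, B10->T; covers B1=F, B2=S, B3=T, B4=T, B5=S, B6=F, B8=F, B10=T
input #3 (b=14, n=4): events B2->S, B1->F, B3->T, B5->S, B4->T, B6->F, B8->F, B10->T; covers B1=F, B2=S, B3=T, B4=T, B5=S, B6=F, B8=F, B10=T
input #4 (b=13, n=7): events B2->S, B1->F, B3->T, B5->S, B4->T, B6->T, B7->T, B10->T; covers B1=F, B2=S, B3=T, B4=T, B5=S, B6=T, B7=T, B10=T
input #5 (b=9, n=7): events B2->E, B1->T, B2->E, B1->T, B2->S, B1->F, B3->T, B5->S, B4->T, B6->T, B7->F, B10->T; covers B1=T, B1=F, B2=S, B2=E, B3=T, B4=T, B5=S, B6=T, B7=F, B10=T
input #6 (b=4, n=2): events B2->E, B1->F, B3->T, B5->E, B4->T, B6->F, B8->F, B10->T; covers B1=F, B2=E, B3=T, B4=T, B5=E, B6=F, B8=F, B10=T
the full pool covers 14 outcomes: B1=T, B1=F, B2=S, B2=E, B3=T, B4=T, B5=S, B5=E, B6=T, B6=F, B7=T, B7=F, B8=F, B10=T
every size-1 subset falls short of the 14 outcomes (best: 10/14)
every size-2 subset falls short of the 14 outcomes (best: 13/14)
at size 3, {4, 5, 6} reaches all 14 outcomes; every lexicographically earlier size-3 subset fails

Answer: 3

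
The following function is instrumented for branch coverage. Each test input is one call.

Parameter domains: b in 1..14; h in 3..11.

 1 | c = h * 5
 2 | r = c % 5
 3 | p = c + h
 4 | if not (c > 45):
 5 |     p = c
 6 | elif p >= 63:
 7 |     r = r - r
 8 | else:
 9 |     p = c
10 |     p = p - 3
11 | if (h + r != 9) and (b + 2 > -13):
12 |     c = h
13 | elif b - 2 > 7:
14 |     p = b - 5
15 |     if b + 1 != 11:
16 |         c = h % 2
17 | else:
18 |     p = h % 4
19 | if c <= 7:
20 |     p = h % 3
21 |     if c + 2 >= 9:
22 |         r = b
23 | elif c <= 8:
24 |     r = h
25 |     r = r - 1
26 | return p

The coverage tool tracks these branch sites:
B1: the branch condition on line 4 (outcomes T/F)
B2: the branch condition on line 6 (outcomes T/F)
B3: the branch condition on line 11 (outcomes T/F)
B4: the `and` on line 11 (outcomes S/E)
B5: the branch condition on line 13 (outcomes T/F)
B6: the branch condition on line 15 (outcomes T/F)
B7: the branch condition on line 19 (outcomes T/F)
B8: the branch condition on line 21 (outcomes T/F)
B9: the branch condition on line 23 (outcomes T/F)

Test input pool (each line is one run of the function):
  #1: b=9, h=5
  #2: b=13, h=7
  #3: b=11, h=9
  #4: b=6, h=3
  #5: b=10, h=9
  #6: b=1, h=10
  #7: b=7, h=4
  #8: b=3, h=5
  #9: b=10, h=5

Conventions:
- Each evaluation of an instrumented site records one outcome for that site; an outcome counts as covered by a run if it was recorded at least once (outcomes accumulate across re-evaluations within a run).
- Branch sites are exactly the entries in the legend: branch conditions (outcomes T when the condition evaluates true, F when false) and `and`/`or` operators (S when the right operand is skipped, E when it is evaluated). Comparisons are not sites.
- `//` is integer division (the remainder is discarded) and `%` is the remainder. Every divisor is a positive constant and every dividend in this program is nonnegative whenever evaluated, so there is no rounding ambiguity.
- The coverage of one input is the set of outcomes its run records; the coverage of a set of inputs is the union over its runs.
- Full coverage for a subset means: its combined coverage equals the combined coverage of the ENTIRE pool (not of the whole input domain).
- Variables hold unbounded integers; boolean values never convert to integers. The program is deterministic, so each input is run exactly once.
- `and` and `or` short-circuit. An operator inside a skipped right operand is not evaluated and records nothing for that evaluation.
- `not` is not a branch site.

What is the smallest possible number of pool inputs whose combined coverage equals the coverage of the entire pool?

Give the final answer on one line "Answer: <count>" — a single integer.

run #1 (b=9, h=5) runs B1->T, B4->E, B3->T, B7->T, B8->F; records B1=T, B3=T, B4=E, B7=T, B8=F
run #2 (b=13, h=7) runs B1->T, B4->E, B3->T, B7->T, B8->T; records B1=T, B3=T, B4=E, B7=T, B8=T
run #3 (b=11, h=9) runs B1->T, B4->S, B3->F, B5->T, B6->T, B7->T, B8->F; records B1=T, B3=F, B4=S, B5=T, B6=T, B7=T, B8=F
run #4 (b=6, h=3) runs B1->T, B4->E, B3->T, B7->T, B8->F; records B1=T, B3=T, B4=E, B7=T, B8=F
run #5 (b=10, h=9) runs B1->T, B4->S, B3->F, B5->T, B6->F, B7->F, B9->F; records B1=T, B3=F, B4=S, B5=T, B6=F, B7=F, B9=F
run #6 (b=1, h=10) runs B1->F, B2->F, B4->E, B3->T, B7->F, B9->F; records B1=F, B2=F, B3=T, B4=E, B7=F, B9=F
run #7 (b=7, h=4) runs B1->T, B4->E, B3->T, B7->T, B8->F; records B1=T, B3=T, B4=E, B7=T, B8=F
run #8 (b=3, h=5) runs B1->T, B4->E, B3->T, B7->T, B8->F; records B1=T, B3=T, B4=E, B7=T, B8=F
run #9 (b=10, h=5) runs B1->T, B4->E, B3->T, B7->T, B8->F; records B1=T, B3=T, B4=E, B7=T, B8=F
union over all inputs: B1=T, B1=F, B2=F, B3=T, B3=F, B4=S, B4=E, B5=T, B6=T, B6=F, B7=T, B7=F, B8=T, B8=F, B9=F (15 outcomes)
no size-1 subset reaches all 15 outcomes (best union: 7/15)
no size-2 subset reaches all 15 outcomes (best union: 13/15)
no size-3 subset reaches all 15 outcomes (best union: 14/15)
the canonical winner is {2, 3, 5, 6}: size 4, full 15-outcome coverage, earliest index list among size-4 covers

Answer: 4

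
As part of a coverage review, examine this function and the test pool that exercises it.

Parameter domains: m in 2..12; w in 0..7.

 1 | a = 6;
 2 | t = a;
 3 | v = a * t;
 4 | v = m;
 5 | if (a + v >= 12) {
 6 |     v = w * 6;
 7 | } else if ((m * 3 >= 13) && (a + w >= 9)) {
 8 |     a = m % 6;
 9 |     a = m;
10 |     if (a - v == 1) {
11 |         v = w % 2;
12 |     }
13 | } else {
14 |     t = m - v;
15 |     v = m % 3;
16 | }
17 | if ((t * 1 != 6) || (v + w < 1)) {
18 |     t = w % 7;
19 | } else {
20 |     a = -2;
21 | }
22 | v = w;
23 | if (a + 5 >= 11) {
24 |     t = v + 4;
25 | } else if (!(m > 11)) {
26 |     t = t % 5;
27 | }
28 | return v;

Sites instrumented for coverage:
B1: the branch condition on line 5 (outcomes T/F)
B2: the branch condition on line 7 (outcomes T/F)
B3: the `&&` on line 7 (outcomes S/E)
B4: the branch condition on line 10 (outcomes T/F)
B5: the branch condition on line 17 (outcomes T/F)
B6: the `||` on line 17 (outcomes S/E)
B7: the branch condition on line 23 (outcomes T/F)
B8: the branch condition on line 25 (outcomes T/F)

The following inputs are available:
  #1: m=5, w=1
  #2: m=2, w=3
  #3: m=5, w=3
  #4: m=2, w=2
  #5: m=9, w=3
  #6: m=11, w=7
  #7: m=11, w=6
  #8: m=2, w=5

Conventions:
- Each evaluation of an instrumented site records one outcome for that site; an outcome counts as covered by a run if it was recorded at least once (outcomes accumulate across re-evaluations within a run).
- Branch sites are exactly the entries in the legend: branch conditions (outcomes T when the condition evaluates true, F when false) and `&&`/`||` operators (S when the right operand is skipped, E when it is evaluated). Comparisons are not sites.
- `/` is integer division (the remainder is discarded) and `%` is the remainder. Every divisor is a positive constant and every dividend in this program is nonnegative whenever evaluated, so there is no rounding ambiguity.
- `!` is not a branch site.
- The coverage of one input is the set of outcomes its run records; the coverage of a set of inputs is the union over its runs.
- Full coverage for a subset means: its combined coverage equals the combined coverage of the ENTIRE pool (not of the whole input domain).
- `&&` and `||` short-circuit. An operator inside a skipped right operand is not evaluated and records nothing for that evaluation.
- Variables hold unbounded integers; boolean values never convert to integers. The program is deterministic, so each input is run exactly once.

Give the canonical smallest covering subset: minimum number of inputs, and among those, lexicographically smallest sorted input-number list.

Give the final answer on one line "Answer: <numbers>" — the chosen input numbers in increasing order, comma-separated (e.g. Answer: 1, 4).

#1 (m=5, w=1) -> covered: B1=F, B2=F, B3=E, B5=T, B6=S, B7=T
#2 (m=2, w=3) -> covered: B1=F, B2=F, B3=S, B5=T, B6=S, B7=T
#3 (m=5, w=3) -> covered: B1=F, B2=T, B3=E, B4=F, B5=F, B6=E, B7=F, B8=T
#4 (m=2, w=2) -> covered: B1=F, B2=F, B3=S, B5=T, B6=S, B7=T
#5 (m=9, w=3) -> covered: B1=T, B5=F, B6=E, B7=F, B8=T
#6 (m=11, w=7) -> covered: B1=T, B5=F, B6=E, B7=F, B8=T
#7 (m=11, w=6) -> covered: B1=T, B5=F, B6=E, B7=F, B8=T
#8 (m=2, w=5) -> covered: B1=F, B2=F, B3=S, B5=T, B6=S, B7=T
union over all inputs: B1=T, B1=F, B2=T, B2=F, B3=S, B3=E, B4=F, B5=T, B5=F, B6=S, B6=E, B7=T, B7=F, B8=T (14 outcomes)
every size-1 subset falls short of the 14 outcomes (best: 8/14)
every size-2 subset falls short of the 14 outcomes (best: 13/14)
size 3: inputs {2, 3, 5} cover all 14 outcomes, and no lexicographically smaller subset of this size does

Answer: 2, 3, 5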